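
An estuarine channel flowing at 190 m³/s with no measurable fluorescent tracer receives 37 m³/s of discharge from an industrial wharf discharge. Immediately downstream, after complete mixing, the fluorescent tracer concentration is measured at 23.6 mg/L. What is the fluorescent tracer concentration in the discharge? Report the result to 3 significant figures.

Mass balance: 190.0·0 + 37.00·Cₑ = 227.0·23.60
→ Cₑ = (227.0·23.60 − 190.0·0) / 37.00 = 144.8 mg/L.

145 mg/L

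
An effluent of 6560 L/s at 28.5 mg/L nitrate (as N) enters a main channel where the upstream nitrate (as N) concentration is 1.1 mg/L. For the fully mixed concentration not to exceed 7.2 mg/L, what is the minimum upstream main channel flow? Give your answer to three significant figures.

22900 L/s

Set C_mix = 7.2: (Q·1.100 + 6560·28.50) / (Q + 6560) = 7.2
→ Q = 6560·(28.50 − 7.2)/(7.2 − 1.100) = 22910 L/s.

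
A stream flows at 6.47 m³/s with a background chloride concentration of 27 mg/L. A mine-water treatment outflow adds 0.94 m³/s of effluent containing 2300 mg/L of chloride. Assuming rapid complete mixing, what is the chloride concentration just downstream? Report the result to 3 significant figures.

Conservation of mass: C = (6.470·27.00 + 0.9400·2300) / 7.410 = 2337/7.410 = 315.3 mg/L.

315 mg/L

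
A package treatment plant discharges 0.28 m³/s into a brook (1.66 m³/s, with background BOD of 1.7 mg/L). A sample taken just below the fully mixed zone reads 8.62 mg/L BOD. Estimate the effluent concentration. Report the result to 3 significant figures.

Mass balance: 1.660·1.700 + 0.2800·Cₑ = 1.940·8.620
→ Cₑ = (1.940·8.620 − 1.660·1.700) / 0.2800 = 49.65 mg/L.

49.6 mg/L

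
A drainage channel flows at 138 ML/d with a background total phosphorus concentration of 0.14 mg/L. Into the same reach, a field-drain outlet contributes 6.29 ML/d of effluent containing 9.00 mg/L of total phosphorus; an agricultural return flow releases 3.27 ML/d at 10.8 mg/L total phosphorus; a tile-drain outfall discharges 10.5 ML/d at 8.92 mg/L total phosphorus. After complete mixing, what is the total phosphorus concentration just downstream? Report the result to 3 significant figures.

Mixed concentration C = ΣQC/ΣQ = (138.0·0.1400 + 6.290·9.000 + 3.270·10.80 + 10.50·8.920) / 158.1 = 204.9/158.1 = 1.296 mg/L.

1.30 mg/L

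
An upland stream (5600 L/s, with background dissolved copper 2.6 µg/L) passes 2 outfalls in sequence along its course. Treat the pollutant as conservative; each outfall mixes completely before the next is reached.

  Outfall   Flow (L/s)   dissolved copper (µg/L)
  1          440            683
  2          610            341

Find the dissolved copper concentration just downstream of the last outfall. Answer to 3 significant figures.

Below outfall 1: Q → 6040 L/s, C = (5600·2.600 + 440.0·683.0)/6040 = 52.17 µg/L.
Below outfall 2: Q → 6650 L/s, C = (6040·52.17 + 610.0·341.0)/6650 = 78.66 µg/L.

78.7 µg/L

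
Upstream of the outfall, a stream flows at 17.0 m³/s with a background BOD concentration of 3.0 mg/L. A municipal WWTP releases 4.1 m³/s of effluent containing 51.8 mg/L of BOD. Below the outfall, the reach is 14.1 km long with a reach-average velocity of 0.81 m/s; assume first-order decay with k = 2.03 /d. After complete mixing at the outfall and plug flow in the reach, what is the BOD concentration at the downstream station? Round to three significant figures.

8.29 mg/L

Mixed concentration C = ΣQC/ΣQ = (17.00·3.000 + 4.100·51.80) / 21.10 = 263.4/21.10 = 12.48 mg/L.
Travel time t = 14.1·1000 / 0.81 = 17410 s = 4.835 h.
First-order decay: C = 12.48·exp(−k·t) = 12.48·0.6643 = 8.292 mg/L.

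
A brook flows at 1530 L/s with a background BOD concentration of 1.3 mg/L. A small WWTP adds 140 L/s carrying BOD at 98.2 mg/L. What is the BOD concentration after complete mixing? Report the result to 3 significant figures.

9.42 mg/L

After mixing, C = (1530·1.300 + 140.0·98.20) / 1670 = 15740/1670 = 9.423 mg/L.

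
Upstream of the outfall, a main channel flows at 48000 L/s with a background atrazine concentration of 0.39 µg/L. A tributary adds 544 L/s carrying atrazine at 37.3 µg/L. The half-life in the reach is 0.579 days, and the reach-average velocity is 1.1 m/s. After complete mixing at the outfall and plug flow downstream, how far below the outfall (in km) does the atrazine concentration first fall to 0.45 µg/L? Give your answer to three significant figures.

46.0 km

Flow-weighted average: C = (48000·0.3900 + 544.0·37.30) / 48540 = 39010/48540 = 0.8036 µg/L.
Half-life 0.579 d → k = ln 2 / 0.579 = 1.197 d⁻¹.
Set 0.8036·exp(−k·t) = 0.45 → t = ln(0.8036/0.45)/k = 41850 s = 11.63 h.
Distance = v·t = 1.1·41850 = 46040 m = 46.04 km.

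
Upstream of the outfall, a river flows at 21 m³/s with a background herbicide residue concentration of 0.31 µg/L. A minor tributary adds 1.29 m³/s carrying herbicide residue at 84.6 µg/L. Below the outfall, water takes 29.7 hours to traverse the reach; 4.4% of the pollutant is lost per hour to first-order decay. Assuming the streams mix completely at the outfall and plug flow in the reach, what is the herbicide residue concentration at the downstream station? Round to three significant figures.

Mixed concentration C = ΣQC/ΣQ = (21.00·0.3100 + 1.290·84.60) / 22.29 = 115.6/22.29 = 5.188 µg/L.
4.4%/h lost → k = −ln(1 − 0.044) = 0.04500 h⁻¹.
After decay, C = 5.188 × e^(−kt) = 5.188 × 0.2628 = 1.363 µg/L.

1.36 µg/L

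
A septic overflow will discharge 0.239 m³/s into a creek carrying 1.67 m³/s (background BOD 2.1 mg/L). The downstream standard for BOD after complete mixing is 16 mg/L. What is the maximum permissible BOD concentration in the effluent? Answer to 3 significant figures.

At the limit, (Qr·Cr + Qe·Cₑ)/(Qr + Qe) = 16:
Cₑ = (1.909·16 − 1.670·2.100) / 0.2390 = 113.1 mg/L.

113 mg/L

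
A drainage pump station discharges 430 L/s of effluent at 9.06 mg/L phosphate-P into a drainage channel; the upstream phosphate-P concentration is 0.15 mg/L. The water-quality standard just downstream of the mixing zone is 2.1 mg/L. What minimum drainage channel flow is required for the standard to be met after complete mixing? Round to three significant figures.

Set C_mix = 2.1: (Q·0.1500 + 430.0·9.060) / (Q + 430.0) = 2.1
→ Q = 430.0·(9.060 − 2.1)/(2.1 − 0.1500) = 1535 L/s.

1530 L/s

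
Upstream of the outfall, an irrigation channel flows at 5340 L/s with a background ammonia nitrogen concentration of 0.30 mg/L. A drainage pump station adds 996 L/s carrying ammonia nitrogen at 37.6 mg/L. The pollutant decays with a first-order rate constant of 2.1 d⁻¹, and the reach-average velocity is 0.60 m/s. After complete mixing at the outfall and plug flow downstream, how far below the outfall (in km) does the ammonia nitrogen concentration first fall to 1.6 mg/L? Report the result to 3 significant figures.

Mass balance: C = (5340·0.3000 + 996.0·37.60) / 6336 = 39050/6336 = 6.163 mg/L.
Set 6.163·exp(−k·t) = 1.6 → t = ln(6.163/1.6)/k = 55490 s = 15.41 h.
Distance = v·t = 0.60·55490 = 33290 m = 33.29 km.

33.3 km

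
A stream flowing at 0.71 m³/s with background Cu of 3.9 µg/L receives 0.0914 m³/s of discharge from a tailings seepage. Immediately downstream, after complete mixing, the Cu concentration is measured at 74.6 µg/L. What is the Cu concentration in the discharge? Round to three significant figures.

624 µg/L

Mass balance: 0.7100·3.900 + 0.09140·Cₑ = 0.8014·74.60
→ Cₑ = (0.8014·74.60 − 0.7100·3.900) / 0.09140 = 623.8 µg/L.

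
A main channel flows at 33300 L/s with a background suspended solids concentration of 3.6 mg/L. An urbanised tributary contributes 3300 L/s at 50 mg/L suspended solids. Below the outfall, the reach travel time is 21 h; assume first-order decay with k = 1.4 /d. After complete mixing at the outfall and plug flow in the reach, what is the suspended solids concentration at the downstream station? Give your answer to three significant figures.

After mixing, C = (33300·3.600 + 3300·50.00) / 36600 = 284900/36600 = 7.784 mg/L.
First-order decay: C = 7.784·exp(−k·t) = 7.784·0.2938 = 2.286 mg/L.

2.29 mg/L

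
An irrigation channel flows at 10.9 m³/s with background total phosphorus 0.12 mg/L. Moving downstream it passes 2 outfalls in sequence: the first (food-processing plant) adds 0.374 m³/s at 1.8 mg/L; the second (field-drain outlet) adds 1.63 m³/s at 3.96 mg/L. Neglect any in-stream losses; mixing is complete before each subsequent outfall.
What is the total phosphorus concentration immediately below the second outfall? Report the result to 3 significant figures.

Outfall 1: combined Q = 11.27 m³/s; C = (10.90·0.1200 + 0.3740·1.800)/11.27 = 0.1757 mg/L.
Outfall 2: combined Q = 12.90 m³/s; C = (11.27·0.1757 + 1.630·3.960)/12.90 = 0.6538 mg/L.

0.654 mg/L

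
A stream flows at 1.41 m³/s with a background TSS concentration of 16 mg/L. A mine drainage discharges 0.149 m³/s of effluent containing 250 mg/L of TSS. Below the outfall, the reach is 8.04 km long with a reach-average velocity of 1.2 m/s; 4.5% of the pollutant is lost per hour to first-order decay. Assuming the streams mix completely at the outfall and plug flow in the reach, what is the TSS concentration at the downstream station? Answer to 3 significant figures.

35.2 mg/L

Conservation of mass: C = (1.410·16.00 + 0.1490·250.0) / 1.559 = 59.81/1.559 = 38.36 mg/L.
Travel time t = 8.04·1000 / 1.2 = 6700 s = 1.861 h.
4.5%/h lost → k = −ln(1 − 0.045) = 0.04604 h⁻¹.
First-order decay: C = 38.36·exp(−k·t) = 38.36·0.9179 = 35.21 mg/L.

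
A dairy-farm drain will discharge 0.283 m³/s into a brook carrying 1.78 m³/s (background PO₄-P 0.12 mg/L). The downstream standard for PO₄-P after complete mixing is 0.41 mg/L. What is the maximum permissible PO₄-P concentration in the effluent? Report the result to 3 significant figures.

At the limit, (Qr·Cr + Qe·Cₑ)/(Qr + Qe) = 0.41:
Cₑ = (2.063·0.41 − 1.780·0.1200) / 0.2830 = 2.234 mg/L.

2.23 mg/L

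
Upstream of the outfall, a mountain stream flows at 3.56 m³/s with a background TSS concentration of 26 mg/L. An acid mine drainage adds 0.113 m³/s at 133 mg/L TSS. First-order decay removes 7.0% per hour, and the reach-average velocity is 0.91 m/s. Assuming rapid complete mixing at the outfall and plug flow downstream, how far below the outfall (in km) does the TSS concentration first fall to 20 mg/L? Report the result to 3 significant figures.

17.2 km

Mass balance: C = (3.560·26.00 + 0.1130·133.0) / 3.673 = 107.6/3.673 = 29.29 mg/L.
7.0%/h lost → k = −ln(1 − 0.07) = 0.07257 h⁻¹.
Set 29.29·exp(−k·t) = 20 → t = ln(29.29/20)/k = 18930 s = 5.258 h.
Distance = v·t = 0.91·18930 = 17230 m = 17.23 km.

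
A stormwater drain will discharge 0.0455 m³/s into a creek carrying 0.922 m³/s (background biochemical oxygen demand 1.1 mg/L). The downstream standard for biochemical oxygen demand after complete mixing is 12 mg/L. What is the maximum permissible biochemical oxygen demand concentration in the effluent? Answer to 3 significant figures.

At the limit, (Qr·Cr + Qe·Cₑ)/(Qr + Qe) = 12:
Cₑ = (0.9675·12 − 0.9220·1.100) / 0.04550 = 232.9 mg/L.

233 mg/L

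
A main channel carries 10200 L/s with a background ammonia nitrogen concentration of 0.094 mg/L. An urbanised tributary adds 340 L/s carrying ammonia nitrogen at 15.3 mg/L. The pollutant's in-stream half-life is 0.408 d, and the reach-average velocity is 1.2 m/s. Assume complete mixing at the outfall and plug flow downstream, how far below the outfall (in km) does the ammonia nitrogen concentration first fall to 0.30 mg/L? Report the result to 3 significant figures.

40.7 km

After mixing, C = (10200·0.09400 + 340.0·15.30) / 10540 = 6161/10540 = 0.5845 mg/L.
Half-life 0.408 d → k = ln 2 / 0.408 = 1.699 d⁻¹.
Set 0.5845·exp(−k·t) = 0.30 → t = ln(0.5845/0.30)/k = 33920 s = 9.423 h.
Distance = v·t = 1.2·33920 = 40710 m = 40.71 km.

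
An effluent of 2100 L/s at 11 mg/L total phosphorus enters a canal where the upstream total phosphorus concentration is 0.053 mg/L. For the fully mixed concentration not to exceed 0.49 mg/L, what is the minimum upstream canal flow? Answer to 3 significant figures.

50500 L/s

Set C_mix = 0.49: (Q·0.05300 + 2100·11.00) / (Q + 2100) = 0.49
→ Q = 2100·(11.00 − 0.49)/(0.49 − 0.05300) = 50510 L/s.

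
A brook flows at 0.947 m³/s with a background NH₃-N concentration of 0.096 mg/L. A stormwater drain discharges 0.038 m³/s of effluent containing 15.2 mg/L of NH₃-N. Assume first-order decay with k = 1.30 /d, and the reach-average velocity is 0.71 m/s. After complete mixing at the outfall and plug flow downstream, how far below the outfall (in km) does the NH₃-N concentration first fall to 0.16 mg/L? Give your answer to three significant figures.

After mixing, C = (0.9470·0.09600 + 0.03800·15.20) / 0.9850 = 0.6685/0.9850 = 0.6787 mg/L.
Set 0.6787·exp(−k·t) = 0.16 → t = ln(0.6787/0.16)/k = 96040 s = 26.68 h.
Distance = v·t = 0.71·96040 = 68190 m = 68.19 km.

68.2 km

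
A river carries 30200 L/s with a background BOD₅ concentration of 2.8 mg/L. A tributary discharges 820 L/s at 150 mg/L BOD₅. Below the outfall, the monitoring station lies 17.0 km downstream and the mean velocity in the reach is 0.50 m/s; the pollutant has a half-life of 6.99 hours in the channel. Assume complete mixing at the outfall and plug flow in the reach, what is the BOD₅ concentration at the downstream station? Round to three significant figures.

2.62 mg/L

Conservation of mass: C = (30200·2.800 + 820.0·150.0) / 31020 = 207600/31020 = 6.691 mg/L.
Travel time t = 17.0·1000 / 0.50 = 34000 s = 9.444 h.
Half-life 6.99 h → k = ln 2 / 6.99 = 0.09916 h⁻¹ = 2.380 d⁻¹.
Decay over the reach: 6.691·exp(−kt) = 6.691·0.3920 = 2.623 mg/L.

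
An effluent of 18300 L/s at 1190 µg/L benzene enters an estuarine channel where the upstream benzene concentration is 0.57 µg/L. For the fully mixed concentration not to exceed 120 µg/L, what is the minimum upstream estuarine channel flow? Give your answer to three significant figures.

164000 L/s

Set C_mix = 120: (Q·0.5700 + 18300·1190) / (Q + 18300) = 120
→ Q = 18300·(1190 − 120)/(120 − 0.5700) = 164000 L/s.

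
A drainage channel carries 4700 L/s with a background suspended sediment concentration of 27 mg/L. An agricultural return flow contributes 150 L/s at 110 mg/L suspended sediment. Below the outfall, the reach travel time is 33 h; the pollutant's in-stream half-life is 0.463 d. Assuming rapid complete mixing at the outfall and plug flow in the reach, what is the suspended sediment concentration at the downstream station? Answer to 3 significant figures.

3.77 mg/L

Conservation of mass: C = (4700·27.00 + 150.0·110.0) / 4850 = 143400/4850 = 29.57 mg/L.
Half-life 0.463 d → k = ln 2 / 0.463 = 1.497 d⁻¹.
Decay over the reach: 29.57·exp(−kt) = 29.57·0.1276 = 3.774 mg/L.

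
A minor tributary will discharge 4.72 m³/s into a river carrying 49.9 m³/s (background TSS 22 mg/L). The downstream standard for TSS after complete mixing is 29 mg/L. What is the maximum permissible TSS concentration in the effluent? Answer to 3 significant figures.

103 mg/L

At the limit, (Qr·Cr + Qe·Cₑ)/(Qr + Qe) = 29:
Cₑ = (54.62·29 − 49.90·22.00) / 4.720 = 103.0 mg/L.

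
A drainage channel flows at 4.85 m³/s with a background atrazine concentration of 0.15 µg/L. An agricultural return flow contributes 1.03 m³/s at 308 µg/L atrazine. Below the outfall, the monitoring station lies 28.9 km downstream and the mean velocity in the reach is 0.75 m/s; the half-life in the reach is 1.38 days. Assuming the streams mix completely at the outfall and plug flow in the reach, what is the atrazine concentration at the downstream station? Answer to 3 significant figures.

43.2 µg/L

Mass balance: C = (4.850·0.1500 + 1.030·308.0) / 5.880 = 318.0/5.880 = 54.08 µg/L.
Travel time t = 28.9·1000 / 0.75 = 38530 s = 10.70 h.
Half-life 1.38 d → k = ln 2 / 1.38 = 0.5023 d⁻¹.
First-order decay: C = 54.08·exp(−k·t) = 54.08·0.7993 = 43.22 µg/L.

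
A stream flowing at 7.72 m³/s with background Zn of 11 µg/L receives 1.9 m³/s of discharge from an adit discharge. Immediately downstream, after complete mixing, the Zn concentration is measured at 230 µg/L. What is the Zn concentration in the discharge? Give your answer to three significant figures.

1120 µg/L

Mass balance: 7.720·11.00 + 1.900·Cₑ = 9.620·230.0
→ Cₑ = (9.620·230.0 − 7.720·11.00) / 1.900 = 1120 µg/L.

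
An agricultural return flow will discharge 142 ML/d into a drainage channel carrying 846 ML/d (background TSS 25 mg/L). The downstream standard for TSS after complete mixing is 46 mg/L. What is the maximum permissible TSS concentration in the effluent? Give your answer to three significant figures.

At the limit, (Qr·Cr + Qe·Cₑ)/(Qr + Qe) = 46:
Cₑ = (988.0·46 − 846.0·25.00) / 142.0 = 171.1 mg/L.

171 mg/L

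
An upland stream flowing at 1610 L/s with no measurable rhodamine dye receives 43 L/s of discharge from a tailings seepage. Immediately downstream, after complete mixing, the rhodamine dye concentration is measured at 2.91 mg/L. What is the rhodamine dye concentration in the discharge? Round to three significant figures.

112 mg/L

Mass balance: 1610·0 + 43.00·Cₑ = 1653·2.910
→ Cₑ = (1653·2.910 − 1610·0) / 43.00 = 111.9 mg/L.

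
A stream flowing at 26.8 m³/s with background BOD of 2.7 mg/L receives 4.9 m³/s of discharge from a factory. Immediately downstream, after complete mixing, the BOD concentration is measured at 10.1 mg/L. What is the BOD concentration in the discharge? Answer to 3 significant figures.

50.6 mg/L

Mass balance: 26.80·2.700 + 4.900·Cₑ = 31.70·10.10
→ Cₑ = (31.70·10.10 − 26.80·2.700) / 4.900 = 50.57 mg/L.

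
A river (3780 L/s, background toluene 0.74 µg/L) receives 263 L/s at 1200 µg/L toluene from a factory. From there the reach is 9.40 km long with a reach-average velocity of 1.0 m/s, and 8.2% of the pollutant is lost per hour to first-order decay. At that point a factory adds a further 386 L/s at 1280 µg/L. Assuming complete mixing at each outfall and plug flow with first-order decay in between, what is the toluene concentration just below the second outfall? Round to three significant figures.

Mixed concentration C = ΣQC/ΣQ = (3780·0.7400 + 263.0·1200) / 4043 = 318400/4043 = 78.75 µg/L; combined flow 4043 L/s.
Travel time t = 9.40·1000 / 1.0 = 9400 s = 2.611 h.
8.2%/h lost → k = −ln(1 − 0.082) = 0.08556 h⁻¹.
After decay, C = 78.75 × e^(−kt) = 78.75 × 0.7998 = 62.99 µg/L.
Second outfall: C = (4043·62.99 + 386.0·1280)/4429 = 169.1 µg/L.

169 µg/L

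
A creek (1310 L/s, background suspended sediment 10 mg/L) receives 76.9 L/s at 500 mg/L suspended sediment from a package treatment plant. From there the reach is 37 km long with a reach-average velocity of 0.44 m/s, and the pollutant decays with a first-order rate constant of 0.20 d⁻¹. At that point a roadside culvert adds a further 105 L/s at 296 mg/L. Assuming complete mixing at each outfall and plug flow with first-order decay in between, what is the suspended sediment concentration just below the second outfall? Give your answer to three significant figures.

Mass balance: C = (1310·10.00 + 76.90·500.0) / 1387 = 51550/1387 = 37.17 mg/L; combined flow 1387 L/s.
Travel time t = 37·1000 / 0.44 = 84090 s = 23.36 h.
Decay over the reach: 37.17·exp(−kt) = 37.17·0.8231 = 30.59 mg/L.
Second outfall: C = (1387·30.59 + 105.0·296.0)/1492 = 49.27 mg/L.

49.3 mg/L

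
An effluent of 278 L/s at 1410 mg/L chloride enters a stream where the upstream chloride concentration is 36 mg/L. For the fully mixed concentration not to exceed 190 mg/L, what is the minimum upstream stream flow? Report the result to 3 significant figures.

Set C_mix = 190: (Q·36.00 + 278.0·1410) / (Q + 278.0) = 190
→ Q = 278.0·(1410 − 190)/(190 − 36.00) = 2202 L/s.

2200 L/s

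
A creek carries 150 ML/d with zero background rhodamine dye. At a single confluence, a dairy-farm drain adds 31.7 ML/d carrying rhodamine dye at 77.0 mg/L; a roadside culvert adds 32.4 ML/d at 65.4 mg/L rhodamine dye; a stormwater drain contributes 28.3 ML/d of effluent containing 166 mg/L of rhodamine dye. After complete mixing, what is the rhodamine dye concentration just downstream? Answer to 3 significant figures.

Mixed concentration C = ΣQC/ΣQ = (150.0·0 + 31.70·77.00 + 32.40·65.40 + 28.30·166.0) / 242.4 = 9258/242.4 = 38.19 mg/L.

38.2 mg/L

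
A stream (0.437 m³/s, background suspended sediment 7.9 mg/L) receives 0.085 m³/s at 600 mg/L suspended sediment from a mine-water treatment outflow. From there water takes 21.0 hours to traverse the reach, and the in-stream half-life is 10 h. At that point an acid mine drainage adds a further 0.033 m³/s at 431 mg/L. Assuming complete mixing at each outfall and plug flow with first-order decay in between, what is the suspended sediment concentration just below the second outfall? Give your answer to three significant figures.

Mass balance: C = (0.4370·7.900 + 0.08500·600.0) / 0.5220 = 54.45/0.5220 = 104.3 mg/L; combined flow 0.5220 m³/s.
Half-life 10 h → k = ln 2 / 10 = 0.06931 h⁻¹ = 1.664 d⁻¹.
Decay over the reach: 104.3·exp(−kt) = 104.3·0.2333 = 24.33 mg/L.
At the second outfall, C = (0.5220·24.33 + 0.03300·431.0) / (0.5220 + 0.03300) = 48.51 mg/L.

48.5 mg/L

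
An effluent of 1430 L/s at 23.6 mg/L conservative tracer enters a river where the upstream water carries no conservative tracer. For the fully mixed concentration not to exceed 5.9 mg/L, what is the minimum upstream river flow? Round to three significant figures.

4290 L/s

Set C_mix = 5.9: (Q·0 + 1430·23.60) / (Q + 1430) = 5.9
→ Q = 1430·(23.60 − 5.9)/(5.9 − 0) = 4290 L/s.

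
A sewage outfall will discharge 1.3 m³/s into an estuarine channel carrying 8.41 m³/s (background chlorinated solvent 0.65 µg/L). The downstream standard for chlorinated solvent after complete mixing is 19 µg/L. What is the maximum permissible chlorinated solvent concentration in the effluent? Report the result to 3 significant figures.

At the limit, (Qr·Cr + Qe·Cₑ)/(Qr + Qe) = 19:
Cₑ = (9.710·19 − 8.410·0.6500) / 1.300 = 137.7 µg/L.

138 µg/L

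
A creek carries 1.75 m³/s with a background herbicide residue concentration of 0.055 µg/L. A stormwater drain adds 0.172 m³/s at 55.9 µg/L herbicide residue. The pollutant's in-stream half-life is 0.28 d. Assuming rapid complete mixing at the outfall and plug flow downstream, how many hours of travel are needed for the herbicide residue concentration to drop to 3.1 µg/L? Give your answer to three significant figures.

4.74 h

Conservation of mass: C = (1.750·0.05500 + 0.1720·55.90) / 1.922 = 9.711/1.922 = 5.053 µg/L.
Half-life 0.28 d → k = ln 2 / 0.28 = 2.476 d⁻¹.
5.053·exp(−k·t) = 3.1 → t = ln(5.053/3.1)/k = 17050 s = 4.736 h.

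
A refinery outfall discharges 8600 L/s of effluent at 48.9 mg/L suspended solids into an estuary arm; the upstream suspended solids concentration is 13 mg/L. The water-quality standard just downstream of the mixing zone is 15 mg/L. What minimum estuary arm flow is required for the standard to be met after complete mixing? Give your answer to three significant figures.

146000 L/s

Set C_mix = 15: (Q·13.00 + 8600·48.90) / (Q + 8600) = 15
→ Q = 8600·(48.90 − 15)/(15 − 13.00) = 145800 L/s.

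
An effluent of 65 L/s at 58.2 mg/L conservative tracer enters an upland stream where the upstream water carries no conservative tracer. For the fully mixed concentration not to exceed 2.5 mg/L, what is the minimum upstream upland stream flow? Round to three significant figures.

1450 L/s

Set C_mix = 2.5: (Q·0 + 65.00·58.20) / (Q + 65.00) = 2.5
→ Q = 65.00·(58.20 − 2.5)/(2.5 − 0) = 1448 L/s.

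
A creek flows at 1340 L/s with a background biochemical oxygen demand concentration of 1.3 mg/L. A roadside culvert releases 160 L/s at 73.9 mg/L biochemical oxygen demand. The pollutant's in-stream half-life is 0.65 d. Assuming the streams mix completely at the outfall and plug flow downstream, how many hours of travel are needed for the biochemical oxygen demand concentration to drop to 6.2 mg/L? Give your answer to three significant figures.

8.50 h

Mass balance: C = (1340·1.300 + 160.0·73.90) / 1500 = 13570/1500 = 9.044 mg/L.
Half-life 0.65 d → k = ln 2 / 0.65 = 1.066 d⁻¹.
9.044·exp(−k·t) = 6.2 → t = ln(9.044/6.2)/k = 30590 s = 8.497 h.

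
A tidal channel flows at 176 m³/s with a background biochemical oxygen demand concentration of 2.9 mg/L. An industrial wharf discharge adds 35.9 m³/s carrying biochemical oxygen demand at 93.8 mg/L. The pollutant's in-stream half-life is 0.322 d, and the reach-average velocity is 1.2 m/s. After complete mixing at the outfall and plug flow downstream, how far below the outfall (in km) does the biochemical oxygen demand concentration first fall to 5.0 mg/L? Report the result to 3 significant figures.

62.5 km

Conservation of mass: C = (176.0·2.900 + 35.90·93.80) / 211.9 = 3878/211.9 = 18.30 mg/L.
Half-life 0.322 d → k = ln 2 / 0.322 = 2.153 d⁻¹.
Set 18.30·exp(−k·t) = 5.0 → t = ln(18.30/5.0)/k = 52080 s = 14.47 h.
Distance = v·t = 1.2·52080 = 62490 m = 62.49 km.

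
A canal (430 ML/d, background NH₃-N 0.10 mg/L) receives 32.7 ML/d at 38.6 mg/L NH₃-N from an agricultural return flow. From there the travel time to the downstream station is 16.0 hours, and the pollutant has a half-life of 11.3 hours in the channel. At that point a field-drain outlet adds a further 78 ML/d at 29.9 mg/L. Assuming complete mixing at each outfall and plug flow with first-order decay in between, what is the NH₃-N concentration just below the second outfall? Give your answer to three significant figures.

Mass balance: C = (430.0·0.1000 + 32.70·38.60) / 462.7 = 1305/462.7 = 2.821 mg/L; combined flow 462.7 ML/d.
Half-life 11.3 h → k = ln 2 / 11.3 = 0.06134 h⁻¹ = 1.472 d⁻¹.
After decay, C = 2.821 × e^(−kt) = 2.821 × 0.3748 = 1.057 mg/L.
At the second outfall, C = (462.7·1.057 + 78.00·29.90) / (462.7 + 78.00) = 5.218 mg/L.

5.22 mg/L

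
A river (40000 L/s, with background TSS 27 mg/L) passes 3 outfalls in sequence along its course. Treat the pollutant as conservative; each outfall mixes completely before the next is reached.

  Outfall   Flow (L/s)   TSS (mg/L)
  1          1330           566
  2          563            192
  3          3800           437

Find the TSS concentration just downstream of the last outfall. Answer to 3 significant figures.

78.8 mg/L

Below outfall 1: Q → 41330 L/s, C = (40000·27.00 + 1330·566.0)/41330 = 44.35 mg/L.
Below outfall 2: Q → 41890 L/s, C = (41330·44.35 + 563.0·192.0)/41890 = 46.33 mg/L.
Below outfall 3: Q → 45690 L/s, C = (41890·46.33 + 3800·437.0)/45690 = 78.82 mg/L.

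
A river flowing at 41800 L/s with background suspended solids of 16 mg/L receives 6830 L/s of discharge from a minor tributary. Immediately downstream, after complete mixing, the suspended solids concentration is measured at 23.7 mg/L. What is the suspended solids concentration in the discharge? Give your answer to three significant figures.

70.8 mg/L

Mass balance: 41800·16.00 + 6830·Cₑ = 48630·23.70
→ Cₑ = (48630·23.70 − 41800·16.00) / 6830 = 70.82 mg/L.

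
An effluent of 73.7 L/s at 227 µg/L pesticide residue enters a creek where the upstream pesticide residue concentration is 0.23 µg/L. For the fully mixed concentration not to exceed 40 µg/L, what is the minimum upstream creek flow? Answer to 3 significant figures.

Set C_mix = 40: (Q·0.2300 + 73.70·227.0) / (Q + 73.70) = 40
→ Q = 73.70·(227.0 − 40)/(40 − 0.2300) = 346.5 L/s.

347 L/s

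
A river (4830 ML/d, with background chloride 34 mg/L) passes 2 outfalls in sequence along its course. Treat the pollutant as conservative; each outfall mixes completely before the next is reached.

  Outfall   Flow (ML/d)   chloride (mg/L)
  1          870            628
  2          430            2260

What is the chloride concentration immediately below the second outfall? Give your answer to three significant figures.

Below outfall 1: Q → 5700 ML/d, C = (4830·34.00 + 870.0·628.0)/5700 = 124.7 mg/L.
Below outfall 2: Q → 6130 ML/d, C = (5700·124.7 + 430.0·2260)/6130 = 274.5 mg/L.

274 mg/L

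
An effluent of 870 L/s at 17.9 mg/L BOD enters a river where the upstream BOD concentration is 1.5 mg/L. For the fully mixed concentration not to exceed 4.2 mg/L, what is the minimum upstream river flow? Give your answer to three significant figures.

Set C_mix = 4.2: (Q·1.500 + 870.0·17.90) / (Q + 870.0) = 4.2
→ Q = 870.0·(17.90 − 4.2)/(4.2 − 1.500) = 4414 L/s.

4410 L/s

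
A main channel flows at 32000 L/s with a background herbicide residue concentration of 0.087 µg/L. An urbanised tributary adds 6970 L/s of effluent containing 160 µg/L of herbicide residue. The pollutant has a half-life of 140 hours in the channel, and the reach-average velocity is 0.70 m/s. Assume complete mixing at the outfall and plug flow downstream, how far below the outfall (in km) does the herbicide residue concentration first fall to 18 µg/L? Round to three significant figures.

Mass balance: C = (32000·0.08700 + 6970·160.0) / 38970 = 1118000/38970 = 28.69 µg/L.
Half-life 140 h → k = ln 2 / 140 = 0.004951 h⁻¹ = 0.1188 d⁻¹.
Set 28.69·exp(−k·t) = 18 → t = ln(28.69/18)/k = 338900 s = 94.15 h.
Distance = v·t = 0.70·338900 = 237200 m = 237.2 km.

237 km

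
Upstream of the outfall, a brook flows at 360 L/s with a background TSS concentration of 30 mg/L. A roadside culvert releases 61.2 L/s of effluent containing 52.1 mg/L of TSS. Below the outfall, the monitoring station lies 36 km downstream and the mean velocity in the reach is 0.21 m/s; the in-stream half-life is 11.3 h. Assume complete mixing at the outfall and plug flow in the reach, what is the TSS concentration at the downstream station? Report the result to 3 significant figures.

Conservation of mass: C = (360.0·30.00 + 61.20·52.10) / 421.2 = 13990/421.2 = 33.21 mg/L.
Travel time t = 36·1000 / 0.21 = 171400 s = 47.62 h.
Half-life 11.3 h → k = ln 2 / 11.3 = 0.06134 h⁻¹ = 1.472 d⁻¹.
Decay over the reach: 33.21·exp(−kt) = 33.21·0.05388 = 1.789 mg/L.

1.79 mg/L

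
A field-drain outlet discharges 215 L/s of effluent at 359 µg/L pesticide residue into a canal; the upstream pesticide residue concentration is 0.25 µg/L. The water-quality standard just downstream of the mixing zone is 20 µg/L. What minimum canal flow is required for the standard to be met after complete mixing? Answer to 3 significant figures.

3690 L/s

Set C_mix = 20: (Q·0.2500 + 215.0·359.0) / (Q + 215.0) = 20
→ Q = 215.0·(359.0 − 20)/(20 − 0.2500) = 3690 L/s.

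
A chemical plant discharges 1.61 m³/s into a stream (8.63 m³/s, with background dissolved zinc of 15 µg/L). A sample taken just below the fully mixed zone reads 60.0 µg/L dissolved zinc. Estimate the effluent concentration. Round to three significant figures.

301 µg/L

Mass balance: 8.630·15.00 + 1.610·Cₑ = 10.24·60.00
→ Cₑ = (10.24·60.00 − 8.630·15.00) / 1.610 = 301.2 µg/L.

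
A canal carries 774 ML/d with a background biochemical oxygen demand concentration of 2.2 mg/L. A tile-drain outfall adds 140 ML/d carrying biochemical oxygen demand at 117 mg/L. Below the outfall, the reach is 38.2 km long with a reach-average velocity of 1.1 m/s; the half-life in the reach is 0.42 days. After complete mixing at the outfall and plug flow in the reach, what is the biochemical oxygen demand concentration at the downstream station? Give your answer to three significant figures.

10.2 mg/L

Mixed concentration C = ΣQC/ΣQ = (774.0·2.200 + 140.0·117.0) / 914.0 = 18080/914.0 = 19.78 mg/L.
Travel time t = 38.2·1000 / 1.1 = 34730 s = 9.646 h.
Half-life 0.42 d → k = ln 2 / 0.42 = 1.650 d⁻¹.
Applying C = C₀e^(−kt): 19.78 × 0.5151 = 10.19 mg/L.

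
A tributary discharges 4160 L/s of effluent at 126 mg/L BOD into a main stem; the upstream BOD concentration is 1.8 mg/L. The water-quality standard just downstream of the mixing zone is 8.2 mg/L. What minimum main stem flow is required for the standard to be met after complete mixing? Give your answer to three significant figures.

Set C_mix = 8.2: (Q·1.800 + 4160·126.0) / (Q + 4160) = 8.2
→ Q = 4160·(126.0 − 8.2)/(8.2 − 1.800) = 76570 L/s.

76600 L/s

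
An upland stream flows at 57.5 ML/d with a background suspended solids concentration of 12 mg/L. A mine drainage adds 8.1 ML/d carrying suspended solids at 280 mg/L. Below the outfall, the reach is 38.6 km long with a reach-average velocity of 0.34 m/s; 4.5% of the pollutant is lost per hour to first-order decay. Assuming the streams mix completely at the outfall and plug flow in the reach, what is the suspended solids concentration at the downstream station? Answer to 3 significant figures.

10.6 mg/L

Conservation of mass: C = (57.50·12.00 + 8.100·280.0) / 65.60 = 2958/65.60 = 45.09 mg/L.
Travel time t = 38.6·1000 / 0.34 = 113500 s = 31.54 h.
4.5%/h lost → k = −ln(1 − 0.045) = 0.04604 h⁻¹.
First-order decay: C = 45.09·exp(−k·t) = 45.09·0.2341 = 10.56 mg/L.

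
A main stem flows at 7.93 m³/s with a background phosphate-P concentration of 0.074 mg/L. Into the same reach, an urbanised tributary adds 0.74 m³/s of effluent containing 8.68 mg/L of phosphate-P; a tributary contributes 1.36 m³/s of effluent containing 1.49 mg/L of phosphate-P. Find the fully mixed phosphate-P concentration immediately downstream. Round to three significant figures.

Conservation of mass: C = (7.930·0.07400 + 0.7400·8.680 + 1.360·1.490) / 10.03 = 9.036/10.03 = 0.9009 mg/L.

0.901 mg/L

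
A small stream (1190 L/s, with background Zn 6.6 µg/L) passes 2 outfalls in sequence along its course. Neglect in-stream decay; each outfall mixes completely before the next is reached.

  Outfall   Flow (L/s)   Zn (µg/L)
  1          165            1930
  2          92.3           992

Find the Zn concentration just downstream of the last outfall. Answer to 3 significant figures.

Below outfall 1: Q → 1355 L/s, C = (1190·6.600 + 165.0·1930)/1355 = 240.8 µg/L.
Below outfall 2: Q → 1447 L/s, C = (1355·240.8 + 92.30·992.0)/1447 = 288.7 µg/L.

289 µg/L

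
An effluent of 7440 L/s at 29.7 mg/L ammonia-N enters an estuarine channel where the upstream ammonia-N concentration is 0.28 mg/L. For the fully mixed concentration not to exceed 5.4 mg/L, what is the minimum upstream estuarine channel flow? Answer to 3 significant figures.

35300 L/s

Set C_mix = 5.4: (Q·0.2800 + 7440·29.70) / (Q + 7440) = 5.4
→ Q = 7440·(29.70 − 5.4)/(5.4 − 0.2800) = 35310 L/s.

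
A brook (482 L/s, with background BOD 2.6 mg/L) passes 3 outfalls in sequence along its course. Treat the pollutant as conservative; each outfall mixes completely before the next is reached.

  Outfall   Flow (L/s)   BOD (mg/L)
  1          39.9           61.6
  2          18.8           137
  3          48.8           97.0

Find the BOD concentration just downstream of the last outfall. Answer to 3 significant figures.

18.7 mg/L

Outfall 1: combined Q = 521.9 L/s; C = (482.0·2.600 + 39.90·61.60)/521.9 = 7.111 mg/L.
Outfall 2: combined Q = 540.7 L/s; C = (521.9·7.111 + 18.80·137.0)/540.7 = 11.63 mg/L.
Outfall 3: combined Q = 589.5 L/s; C = (540.7·11.63 + 48.80·97.00)/589.5 = 18.69 mg/L.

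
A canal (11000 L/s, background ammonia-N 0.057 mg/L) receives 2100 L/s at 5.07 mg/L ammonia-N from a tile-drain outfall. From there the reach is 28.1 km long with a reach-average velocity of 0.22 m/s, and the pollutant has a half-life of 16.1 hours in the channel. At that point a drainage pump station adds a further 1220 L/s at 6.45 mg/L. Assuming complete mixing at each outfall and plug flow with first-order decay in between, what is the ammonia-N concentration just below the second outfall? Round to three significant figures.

0.720 mg/L

Conservation of mass: C = (11000·0.05700 + 2100·5.070) / 13100 = 11270/13100 = 0.8606 mg/L; combined flow 13100 L/s.
Travel time t = 28.1·1000 / 0.22 = 127700 s = 35.48 h.
Half-life 16.1 h → k = ln 2 / 16.1 = 0.04305 h⁻¹ = 1.033 d⁻¹.
After decay, C = 0.8606 × e^(−kt) = 0.8606 × 0.2171 = 0.1868 mg/L.
Second outfall: C = (13100·0.1868 + 1220·6.450)/14320 = 0.7204 mg/L.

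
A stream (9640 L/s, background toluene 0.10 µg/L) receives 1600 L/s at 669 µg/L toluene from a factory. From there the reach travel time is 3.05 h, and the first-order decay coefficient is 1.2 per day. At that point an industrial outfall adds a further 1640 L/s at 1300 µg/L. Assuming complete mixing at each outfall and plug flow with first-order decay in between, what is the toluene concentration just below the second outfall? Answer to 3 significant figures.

Flow-weighted average: C = (9640·0.1000 + 1600·669.0) / 11240 = 1071000/11240 = 95.32 µg/L; combined flow 11240 L/s.
First-order decay: C = 95.32·exp(−k·t) = 95.32·0.8586 = 81.84 µg/L.
Second outfall: C = (11240·81.84 + 1640·1300)/12880 = 236.9 µg/L.

237 µg/L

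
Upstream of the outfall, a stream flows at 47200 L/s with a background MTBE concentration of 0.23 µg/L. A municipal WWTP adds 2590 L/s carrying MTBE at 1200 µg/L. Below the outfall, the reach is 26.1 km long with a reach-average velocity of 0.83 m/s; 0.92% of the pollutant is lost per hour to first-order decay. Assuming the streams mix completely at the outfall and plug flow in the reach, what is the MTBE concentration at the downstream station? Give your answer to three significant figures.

Conservation of mass: C = (47200·0.2300 + 2590·1200) / 49790 = 3119000/49790 = 62.64 µg/L.
Travel time t = 26.1·1000 / 0.83 = 31450 s = 8.735 h.
0.92%/h lost → k = −ln(1 − 0.0092) = 0.009243 h⁻¹.
Decay over the reach: 62.64·exp(−kt) = 62.64·0.9224 = 57.78 µg/L.

57.8 µg/L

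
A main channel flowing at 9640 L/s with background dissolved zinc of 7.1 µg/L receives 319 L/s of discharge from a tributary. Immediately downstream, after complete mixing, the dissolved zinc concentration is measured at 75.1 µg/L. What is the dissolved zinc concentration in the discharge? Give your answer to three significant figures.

2130 µg/L

Mass balance: 9640·7.100 + 319.0·Cₑ = 9959·75.10
→ Cₑ = (9959·75.10 − 9640·7.100) / 319.0 = 2130 µg/L.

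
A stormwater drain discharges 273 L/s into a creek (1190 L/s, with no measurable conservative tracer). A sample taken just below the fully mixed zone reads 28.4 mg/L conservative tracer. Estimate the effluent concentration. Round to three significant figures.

152 mg/L

Mass balance: 1190·0 + 273.0·Cₑ = 1463·28.40
→ Cₑ = (1463·28.40 − 1190·0) / 273.0 = 152.2 mg/L.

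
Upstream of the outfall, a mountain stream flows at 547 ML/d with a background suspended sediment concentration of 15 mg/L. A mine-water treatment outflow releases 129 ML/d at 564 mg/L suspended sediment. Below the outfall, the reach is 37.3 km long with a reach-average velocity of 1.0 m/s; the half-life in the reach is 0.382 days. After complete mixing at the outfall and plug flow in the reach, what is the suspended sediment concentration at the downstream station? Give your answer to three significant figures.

Mass balance: C = (547.0·15.00 + 129.0·564.0) / 676.0 = 80960/676.0 = 119.8 mg/L.
Travel time t = 37.3·1000 / 1.0 = 37300 s = 10.36 h.
Half-life 0.382 d → k = ln 2 / 0.382 = 1.815 d⁻¹.
After decay, C = 119.8 × e^(−kt) = 119.8 × 0.4569 = 54.72 mg/L.

54.7 mg/L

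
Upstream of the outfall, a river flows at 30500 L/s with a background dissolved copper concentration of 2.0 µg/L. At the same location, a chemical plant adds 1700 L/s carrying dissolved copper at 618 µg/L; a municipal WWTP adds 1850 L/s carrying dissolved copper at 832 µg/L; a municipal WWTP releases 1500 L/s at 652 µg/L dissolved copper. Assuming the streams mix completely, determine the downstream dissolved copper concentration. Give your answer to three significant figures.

102 µg/L

Mixed concentration C = ΣQC/ΣQ = (30500·2.000 + 1700·618.0 + 1850·832.0 + 1500·652.0) / 35550 = 3629000/35550 = 102.1 µg/L.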